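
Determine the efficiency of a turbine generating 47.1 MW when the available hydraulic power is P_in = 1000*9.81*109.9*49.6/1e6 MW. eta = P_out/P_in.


P_in = 1000 * 9.81 * 109.9 * 49.6 / 1e6 = 53.4747 MW
eta = 47.1 / 53.4747 = 0.8808


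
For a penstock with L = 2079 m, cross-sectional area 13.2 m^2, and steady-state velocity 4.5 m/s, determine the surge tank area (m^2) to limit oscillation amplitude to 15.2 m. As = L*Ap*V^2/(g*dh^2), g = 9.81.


As = 2079 * 13.2 * 4.5^2 / (9.81 * 15.2^2) = 245.1869 m^2


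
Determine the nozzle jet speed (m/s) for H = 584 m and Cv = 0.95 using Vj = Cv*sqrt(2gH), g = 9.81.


Vj = 0.95 * sqrt(2*9.81*584) = 101.6903 m/s


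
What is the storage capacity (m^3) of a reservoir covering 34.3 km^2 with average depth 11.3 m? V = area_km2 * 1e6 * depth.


V = 34.3 * 1e6 * 11.3 = 3.8759e+08 m^3


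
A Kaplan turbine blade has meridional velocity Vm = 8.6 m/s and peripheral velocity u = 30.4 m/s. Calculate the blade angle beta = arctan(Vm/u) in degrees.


beta = arctan(8.6 / 30.4) = 15.7959 degrees


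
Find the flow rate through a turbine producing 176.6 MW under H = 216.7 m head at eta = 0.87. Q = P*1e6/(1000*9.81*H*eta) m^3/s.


Q = 176.6 * 1e6 / (1000 * 9.81 * 216.7 * 0.87) = 95.4868 m^3/s


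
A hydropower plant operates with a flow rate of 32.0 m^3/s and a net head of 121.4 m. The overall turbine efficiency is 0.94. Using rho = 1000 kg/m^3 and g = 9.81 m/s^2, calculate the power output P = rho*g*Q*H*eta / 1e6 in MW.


P = 1000 * 9.81 * 32.0 * 121.4 * 0.94 / 1e6 = 35.8233 MW


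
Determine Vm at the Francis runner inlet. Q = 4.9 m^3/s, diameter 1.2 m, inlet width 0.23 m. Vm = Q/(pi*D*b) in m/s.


Vm = 4.9 / (pi * 1.2 * 0.23) = 5.6512 m/s


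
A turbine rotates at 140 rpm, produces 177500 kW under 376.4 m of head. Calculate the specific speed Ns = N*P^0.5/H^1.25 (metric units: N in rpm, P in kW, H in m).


Ns = 140 * 177500^0.5 / 376.4^1.25 = 35.5767


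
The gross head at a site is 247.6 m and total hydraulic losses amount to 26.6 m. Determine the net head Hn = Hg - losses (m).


Hn = 247.6 - 26.6 = 221.0000 m


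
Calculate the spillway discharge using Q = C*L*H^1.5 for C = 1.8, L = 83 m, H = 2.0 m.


Q = 1.8 * 83 * 2.0^1.5 = 422.5670 m^3/s


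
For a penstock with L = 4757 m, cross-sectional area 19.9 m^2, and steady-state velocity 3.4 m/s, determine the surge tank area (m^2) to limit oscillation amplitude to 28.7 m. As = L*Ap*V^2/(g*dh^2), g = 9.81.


As = 4757 * 19.9 * 3.4^2 / (9.81 * 28.7^2) = 135.4289 m^2


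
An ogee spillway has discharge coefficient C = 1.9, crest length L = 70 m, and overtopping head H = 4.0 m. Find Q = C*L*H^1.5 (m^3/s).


Q = 1.9 * 70 * 4.0^1.5 = 1064.0000 m^3/s


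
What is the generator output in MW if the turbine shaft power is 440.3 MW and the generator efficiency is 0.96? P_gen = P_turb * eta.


P_gen = 440.3 * 0.96 = 422.6880 MW


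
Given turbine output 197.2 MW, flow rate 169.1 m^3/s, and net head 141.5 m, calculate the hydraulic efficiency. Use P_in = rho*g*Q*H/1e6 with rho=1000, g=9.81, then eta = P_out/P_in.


P_in = 1000 * 9.81 * 169.1 * 141.5 / 1e6 = 234.7302 MW
eta = 197.2 / 234.7302 = 0.8401


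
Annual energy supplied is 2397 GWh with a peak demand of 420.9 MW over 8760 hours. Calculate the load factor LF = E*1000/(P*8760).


LF = 2397 * 1000 / (420.9 * 8760) = 0.6501


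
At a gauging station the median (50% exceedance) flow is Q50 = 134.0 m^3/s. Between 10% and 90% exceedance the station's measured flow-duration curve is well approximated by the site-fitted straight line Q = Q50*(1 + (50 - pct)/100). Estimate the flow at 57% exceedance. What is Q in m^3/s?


Q = 134.0 * (1 + (50 - 57)/100) = 124.6200 m^3/s


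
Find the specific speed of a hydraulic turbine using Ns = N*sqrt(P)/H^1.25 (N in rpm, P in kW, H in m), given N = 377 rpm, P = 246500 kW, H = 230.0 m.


Ns = 377 * 246500^0.5 / 230.0^1.25 = 208.9729


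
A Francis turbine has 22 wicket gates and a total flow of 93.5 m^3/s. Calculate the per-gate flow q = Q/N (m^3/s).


q = 93.5 / 22 = 4.2500 m^3/s


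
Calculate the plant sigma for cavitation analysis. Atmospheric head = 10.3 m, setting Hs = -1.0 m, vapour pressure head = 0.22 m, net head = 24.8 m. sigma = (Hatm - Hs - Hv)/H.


sigma = (10.3 - (-1.0) - 0.22) / 24.8 = 0.4468


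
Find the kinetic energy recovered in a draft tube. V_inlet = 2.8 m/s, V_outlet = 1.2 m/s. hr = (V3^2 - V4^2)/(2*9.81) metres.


hr = (2.8^2 - 1.2^2) / (2*9.81) = 0.3262 m


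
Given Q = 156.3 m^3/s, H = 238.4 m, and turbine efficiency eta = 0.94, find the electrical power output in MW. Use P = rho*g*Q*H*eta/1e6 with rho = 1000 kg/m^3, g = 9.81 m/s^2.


P = 1000 * 9.81 * 156.3 * 238.4 * 0.94 / 1e6 = 343.6071 MW


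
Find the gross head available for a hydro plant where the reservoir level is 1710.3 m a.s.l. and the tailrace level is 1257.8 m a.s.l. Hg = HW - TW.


Hg = 1710.3 - 1257.8 = 452.5000 m


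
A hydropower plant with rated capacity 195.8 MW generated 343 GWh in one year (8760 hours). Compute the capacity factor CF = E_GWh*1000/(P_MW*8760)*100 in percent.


CF = 343 * 1000 / (195.8 * 8760) * 100 = 19.9976 %


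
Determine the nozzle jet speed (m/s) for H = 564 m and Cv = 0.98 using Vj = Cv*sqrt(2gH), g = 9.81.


Vj = 0.98 * sqrt(2*9.81*564) = 103.0897 m/s


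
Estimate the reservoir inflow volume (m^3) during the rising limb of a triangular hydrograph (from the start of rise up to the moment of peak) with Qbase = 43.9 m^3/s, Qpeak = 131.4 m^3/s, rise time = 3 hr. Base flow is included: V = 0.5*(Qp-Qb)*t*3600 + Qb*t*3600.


V = 0.5*(131.4 - 43.9)*3*3600 + 43.9*3*3600 = 946620.0000 m^3


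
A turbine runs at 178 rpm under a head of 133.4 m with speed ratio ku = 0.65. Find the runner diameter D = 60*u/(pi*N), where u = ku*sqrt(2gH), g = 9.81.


u = 0.65 * sqrt(2*9.81*133.4) = 33.2538 m/s
D = 60 * 33.2538 / (pi * 178) = 3.5680 m


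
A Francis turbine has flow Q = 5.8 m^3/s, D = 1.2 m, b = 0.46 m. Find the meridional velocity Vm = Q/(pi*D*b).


Vm = 5.8 / (pi * 1.2 * 0.46) = 3.3446 m/s


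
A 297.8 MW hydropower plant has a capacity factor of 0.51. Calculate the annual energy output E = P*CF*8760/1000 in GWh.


E = 297.8 * 0.51 * 8760 / 1000 = 1330.4513 GWh


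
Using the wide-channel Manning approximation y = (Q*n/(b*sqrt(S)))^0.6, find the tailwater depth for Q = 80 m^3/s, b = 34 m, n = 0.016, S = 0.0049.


y = (80 * 0.016 / (34 * 0.0049^0.5))^0.6 = 0.6893 m


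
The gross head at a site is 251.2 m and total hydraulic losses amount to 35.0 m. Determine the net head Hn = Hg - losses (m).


Hn = 251.2 - 35.0 = 216.2000 m


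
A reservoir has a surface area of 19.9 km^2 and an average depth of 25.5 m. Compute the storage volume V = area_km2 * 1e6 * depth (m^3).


V = 19.9 * 1e6 * 25.5 = 5.0745e+08 m^3


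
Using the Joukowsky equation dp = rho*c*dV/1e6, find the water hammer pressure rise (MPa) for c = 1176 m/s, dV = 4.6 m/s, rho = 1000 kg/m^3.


dp = 1000 * 1176 * 4.6 / 1e6 = 5.4096 MPa


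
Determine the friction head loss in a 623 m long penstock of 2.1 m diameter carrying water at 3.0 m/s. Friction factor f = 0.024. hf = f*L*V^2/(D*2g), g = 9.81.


hf = 0.024 * 623 * 3.0^2 / (2.1 * 2 * 9.81) = 3.2661 m


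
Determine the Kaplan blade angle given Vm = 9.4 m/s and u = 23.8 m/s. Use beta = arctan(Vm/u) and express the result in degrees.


beta = arctan(9.4 / 23.8) = 21.5519 degrees


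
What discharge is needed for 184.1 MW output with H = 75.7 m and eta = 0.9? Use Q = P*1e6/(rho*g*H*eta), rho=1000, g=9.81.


Q = 184.1 * 1e6 / (1000 * 9.81 * 75.7 * 0.9) = 275.4523 m^3/s


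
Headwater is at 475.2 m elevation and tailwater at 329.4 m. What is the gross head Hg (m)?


Hg = 475.2 - 329.4 = 145.8000 m


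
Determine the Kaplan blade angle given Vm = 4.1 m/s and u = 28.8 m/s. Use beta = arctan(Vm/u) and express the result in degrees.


beta = arctan(4.1 / 28.8) = 8.1022 degrees


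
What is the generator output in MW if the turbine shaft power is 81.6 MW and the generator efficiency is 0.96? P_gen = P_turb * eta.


P_gen = 81.6 * 0.96 = 78.3360 MW


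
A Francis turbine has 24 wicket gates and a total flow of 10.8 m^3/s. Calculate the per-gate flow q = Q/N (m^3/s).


q = 10.8 / 24 = 0.4500 m^3/s


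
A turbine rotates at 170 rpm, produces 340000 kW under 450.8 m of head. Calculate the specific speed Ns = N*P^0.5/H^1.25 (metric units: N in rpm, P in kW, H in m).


Ns = 170 * 340000^0.5 / 450.8^1.25 = 47.7209


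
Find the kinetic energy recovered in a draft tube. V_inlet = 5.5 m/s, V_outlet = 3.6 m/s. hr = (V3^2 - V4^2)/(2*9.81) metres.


hr = (5.5^2 - 3.6^2) / (2*9.81) = 0.8812 m


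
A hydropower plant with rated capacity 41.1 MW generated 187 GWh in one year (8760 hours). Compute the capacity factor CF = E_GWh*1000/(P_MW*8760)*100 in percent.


CF = 187 * 1000 / (41.1 * 8760) * 100 = 51.9393 %


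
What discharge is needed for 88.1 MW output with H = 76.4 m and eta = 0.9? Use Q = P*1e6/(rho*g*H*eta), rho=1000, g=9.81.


Q = 88.1 * 1e6 / (1000 * 9.81 * 76.4 * 0.9) = 130.6084 m^3/s


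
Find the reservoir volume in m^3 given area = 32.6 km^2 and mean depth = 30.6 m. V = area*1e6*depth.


V = 32.6 * 1e6 * 30.6 = 9.9756e+08 m^3


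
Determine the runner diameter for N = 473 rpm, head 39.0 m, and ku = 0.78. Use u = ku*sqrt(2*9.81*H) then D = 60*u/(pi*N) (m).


u = 0.78 * sqrt(2*9.81*39.0) = 21.5763 m/s
D = 60 * 21.5763 / (pi * 473) = 0.8712 m


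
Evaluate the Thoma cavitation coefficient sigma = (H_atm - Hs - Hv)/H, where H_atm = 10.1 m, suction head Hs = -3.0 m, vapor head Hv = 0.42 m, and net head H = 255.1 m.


sigma = (10.1 - (-3.0) - 0.42) / 255.1 = 0.0497


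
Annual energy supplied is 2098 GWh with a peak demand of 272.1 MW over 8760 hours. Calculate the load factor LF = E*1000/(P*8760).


LF = 2098 * 1000 / (272.1 * 8760) = 0.8802


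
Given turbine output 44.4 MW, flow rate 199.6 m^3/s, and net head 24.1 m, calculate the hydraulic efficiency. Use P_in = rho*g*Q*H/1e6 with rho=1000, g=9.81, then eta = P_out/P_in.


P_in = 1000 * 9.81 * 199.6 * 24.1 / 1e6 = 47.1896 MW
eta = 44.4 / 47.1896 = 0.9409


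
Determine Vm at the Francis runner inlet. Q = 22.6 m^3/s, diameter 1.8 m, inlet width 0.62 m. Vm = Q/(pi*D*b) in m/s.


Vm = 22.6 / (pi * 1.8 * 0.62) = 6.4461 m/s


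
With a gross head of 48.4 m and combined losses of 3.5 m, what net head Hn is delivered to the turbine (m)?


Hn = 48.4 - 3.5 = 44.9000 m


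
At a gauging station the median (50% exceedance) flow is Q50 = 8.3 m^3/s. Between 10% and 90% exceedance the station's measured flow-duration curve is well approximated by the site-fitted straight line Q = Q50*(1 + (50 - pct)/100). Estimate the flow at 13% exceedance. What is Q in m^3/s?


Q = 8.3 * (1 + (50 - 13)/100) = 11.3710 m^3/s


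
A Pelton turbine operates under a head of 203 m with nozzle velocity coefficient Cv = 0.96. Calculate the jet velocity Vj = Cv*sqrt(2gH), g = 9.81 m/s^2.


Vj = 0.96 * sqrt(2*9.81*203) = 60.5855 m/s


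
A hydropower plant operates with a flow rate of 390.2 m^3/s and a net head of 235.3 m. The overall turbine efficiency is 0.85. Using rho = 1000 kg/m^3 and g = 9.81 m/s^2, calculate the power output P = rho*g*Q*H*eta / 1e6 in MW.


P = 1000 * 9.81 * 390.2 * 235.3 * 0.85 / 1e6 = 765.5915 MW


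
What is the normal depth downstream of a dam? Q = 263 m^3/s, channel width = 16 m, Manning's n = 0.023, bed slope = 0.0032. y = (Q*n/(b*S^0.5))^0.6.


y = (263 * 0.023 / (16 * 0.0032^0.5))^0.6 = 3.1260 m


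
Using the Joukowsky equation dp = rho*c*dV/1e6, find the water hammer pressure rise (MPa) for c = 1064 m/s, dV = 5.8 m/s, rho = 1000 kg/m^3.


dp = 1000 * 1064 * 5.8 / 1e6 = 6.1712 MPa


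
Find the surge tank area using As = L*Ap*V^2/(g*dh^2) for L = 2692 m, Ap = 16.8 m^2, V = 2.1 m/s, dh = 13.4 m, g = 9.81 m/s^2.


As = 2692 * 16.8 * 2.1^2 / (9.81 * 13.4^2) = 113.2255 m^2


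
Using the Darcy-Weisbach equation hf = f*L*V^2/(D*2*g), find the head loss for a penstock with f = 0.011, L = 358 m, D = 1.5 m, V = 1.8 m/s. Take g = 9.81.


hf = 0.011 * 358 * 1.8^2 / (1.5 * 2 * 9.81) = 0.4335 m


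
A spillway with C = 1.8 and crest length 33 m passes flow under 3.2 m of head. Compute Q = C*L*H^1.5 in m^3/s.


Q = 1.8 * 33 * 3.2^1.5 = 340.0254 m^3/s


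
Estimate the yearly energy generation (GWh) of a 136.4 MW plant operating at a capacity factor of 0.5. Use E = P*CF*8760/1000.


E = 136.4 * 0.5 * 8760 / 1000 = 597.4320 GWh


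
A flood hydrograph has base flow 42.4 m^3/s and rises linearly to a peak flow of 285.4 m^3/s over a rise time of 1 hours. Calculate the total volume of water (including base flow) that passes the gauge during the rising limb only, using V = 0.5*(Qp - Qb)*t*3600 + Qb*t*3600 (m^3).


V = 0.5*(285.4 - 42.4)*1*3600 + 42.4*1*3600 = 590040.0000 m^3


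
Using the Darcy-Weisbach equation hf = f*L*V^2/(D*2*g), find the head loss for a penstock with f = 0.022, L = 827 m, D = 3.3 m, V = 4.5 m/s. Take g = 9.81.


hf = 0.022 * 827 * 4.5^2 / (3.3 * 2 * 9.81) = 5.6904 m


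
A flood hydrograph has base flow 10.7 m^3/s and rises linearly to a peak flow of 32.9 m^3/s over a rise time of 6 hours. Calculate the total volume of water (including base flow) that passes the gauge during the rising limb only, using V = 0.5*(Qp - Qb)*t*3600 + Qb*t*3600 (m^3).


V = 0.5*(32.9 - 10.7)*6*3600 + 10.7*6*3600 = 470880.0000 m^3


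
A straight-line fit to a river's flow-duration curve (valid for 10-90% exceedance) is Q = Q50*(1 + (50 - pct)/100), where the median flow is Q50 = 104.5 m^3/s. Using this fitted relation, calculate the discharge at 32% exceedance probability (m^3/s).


Q = 104.5 * (1 + (50 - 32)/100) = 123.3100 m^3/s


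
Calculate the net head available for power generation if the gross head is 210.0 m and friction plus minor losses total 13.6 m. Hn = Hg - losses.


Hn = 210.0 - 13.6 = 196.4000 m


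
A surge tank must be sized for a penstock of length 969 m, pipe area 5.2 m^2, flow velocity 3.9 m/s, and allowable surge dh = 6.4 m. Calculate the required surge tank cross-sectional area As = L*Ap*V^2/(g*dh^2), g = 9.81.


As = 969 * 5.2 * 3.9^2 / (9.81 * 6.4^2) = 190.7337 m^2


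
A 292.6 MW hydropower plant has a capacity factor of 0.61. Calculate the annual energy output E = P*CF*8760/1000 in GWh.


E = 292.6 * 0.61 * 8760 / 1000 = 1563.5374 GWh


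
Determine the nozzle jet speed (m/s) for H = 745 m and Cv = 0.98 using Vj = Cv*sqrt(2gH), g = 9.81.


Vj = 0.98 * sqrt(2*9.81*745) = 118.4824 m/s


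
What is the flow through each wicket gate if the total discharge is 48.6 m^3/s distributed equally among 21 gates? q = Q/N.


q = 48.6 / 21 = 2.3143 m^3/s


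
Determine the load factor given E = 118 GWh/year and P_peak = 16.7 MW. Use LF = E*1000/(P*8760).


LF = 118 * 1000 / (16.7 * 8760) = 0.8066


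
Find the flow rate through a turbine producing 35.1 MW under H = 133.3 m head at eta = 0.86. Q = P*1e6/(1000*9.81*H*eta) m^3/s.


Q = 35.1 * 1e6 / (1000 * 9.81 * 133.3 * 0.86) = 31.2111 m^3/s


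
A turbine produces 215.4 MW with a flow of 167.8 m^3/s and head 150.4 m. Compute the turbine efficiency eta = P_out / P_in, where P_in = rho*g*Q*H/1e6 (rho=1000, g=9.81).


P_in = 1000 * 9.81 * 167.8 * 150.4 / 1e6 = 247.5761 MW
eta = 215.4 / 247.5761 = 0.8700


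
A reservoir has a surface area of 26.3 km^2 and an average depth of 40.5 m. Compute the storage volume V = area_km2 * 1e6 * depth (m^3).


V = 26.3 * 1e6 * 40.5 = 1.0652e+09 m^3


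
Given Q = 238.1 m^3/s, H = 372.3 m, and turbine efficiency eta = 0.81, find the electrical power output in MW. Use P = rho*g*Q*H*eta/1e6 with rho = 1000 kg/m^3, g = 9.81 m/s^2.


P = 1000 * 9.81 * 238.1 * 372.3 * 0.81 / 1e6 = 704.3791 MW


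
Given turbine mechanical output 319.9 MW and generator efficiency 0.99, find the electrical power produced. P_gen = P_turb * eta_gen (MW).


P_gen = 319.9 * 0.99 = 316.7010 MW


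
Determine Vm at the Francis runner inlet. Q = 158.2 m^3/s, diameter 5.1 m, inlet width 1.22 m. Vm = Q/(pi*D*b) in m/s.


Vm = 158.2 / (pi * 5.1 * 1.22) = 8.0933 m/s


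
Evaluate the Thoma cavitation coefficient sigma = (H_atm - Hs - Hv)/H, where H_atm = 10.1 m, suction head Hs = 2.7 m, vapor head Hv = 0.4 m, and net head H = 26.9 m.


sigma = (10.1 - 2.7 - 0.4) / 26.9 = 0.2602


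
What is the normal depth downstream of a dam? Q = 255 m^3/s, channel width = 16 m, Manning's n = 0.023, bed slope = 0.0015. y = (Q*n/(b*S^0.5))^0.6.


y = (255 * 0.023 / (16 * 0.0015^0.5))^0.6 = 3.8518 m


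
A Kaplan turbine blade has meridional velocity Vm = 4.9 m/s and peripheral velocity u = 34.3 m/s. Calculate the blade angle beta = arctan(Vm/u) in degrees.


beta = arctan(4.9 / 34.3) = 8.1301 degrees


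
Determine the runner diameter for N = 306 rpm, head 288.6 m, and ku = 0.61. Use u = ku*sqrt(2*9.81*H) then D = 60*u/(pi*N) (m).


u = 0.61 * sqrt(2*9.81*288.6) = 45.9016 m/s
D = 60 * 45.9016 / (pi * 306) = 2.8649 m


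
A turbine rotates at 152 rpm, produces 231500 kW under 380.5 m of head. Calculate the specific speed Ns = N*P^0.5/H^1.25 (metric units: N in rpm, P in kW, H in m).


Ns = 152 * 231500^0.5 / 380.5^1.25 = 43.5187


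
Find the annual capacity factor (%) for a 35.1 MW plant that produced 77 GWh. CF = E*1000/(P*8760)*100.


CF = 77 * 1000 / (35.1 * 8760) * 100 = 25.0426 %


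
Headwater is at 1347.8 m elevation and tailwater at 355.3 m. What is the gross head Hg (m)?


Hg = 1347.8 - 355.3 = 992.5000 m


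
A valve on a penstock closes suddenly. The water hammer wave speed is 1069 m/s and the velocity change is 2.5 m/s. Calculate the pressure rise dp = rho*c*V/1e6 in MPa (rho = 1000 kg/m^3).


dp = 1000 * 1069 * 2.5 / 1e6 = 2.6725 MPa


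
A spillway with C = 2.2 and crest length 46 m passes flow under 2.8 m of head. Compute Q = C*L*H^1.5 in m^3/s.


Q = 2.2 * 46 * 2.8^1.5 = 474.1520 m^3/s


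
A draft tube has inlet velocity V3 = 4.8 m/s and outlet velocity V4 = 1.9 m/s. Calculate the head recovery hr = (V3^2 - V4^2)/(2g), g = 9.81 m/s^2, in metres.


hr = (4.8^2 - 1.9^2) / (2*9.81) = 0.9903 m


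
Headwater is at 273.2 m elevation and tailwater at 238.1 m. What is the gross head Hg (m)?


Hg = 273.2 - 238.1 = 35.1000 m


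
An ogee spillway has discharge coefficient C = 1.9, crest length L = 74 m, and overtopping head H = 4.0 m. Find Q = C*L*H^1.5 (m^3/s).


Q = 1.9 * 74 * 4.0^1.5 = 1124.8000 m^3/s


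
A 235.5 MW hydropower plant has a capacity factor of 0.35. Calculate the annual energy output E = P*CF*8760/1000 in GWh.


E = 235.5 * 0.35 * 8760 / 1000 = 722.0430 GWh


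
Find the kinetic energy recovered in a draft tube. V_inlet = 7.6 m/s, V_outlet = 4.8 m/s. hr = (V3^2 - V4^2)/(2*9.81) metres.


hr = (7.6^2 - 4.8^2) / (2*9.81) = 1.7696 m


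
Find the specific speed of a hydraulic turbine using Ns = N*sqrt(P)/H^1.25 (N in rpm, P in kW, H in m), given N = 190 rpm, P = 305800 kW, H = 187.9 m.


Ns = 190 * 305800^0.5 / 187.9^1.25 = 151.0302


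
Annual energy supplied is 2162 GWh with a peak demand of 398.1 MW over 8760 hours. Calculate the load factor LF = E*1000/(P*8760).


LF = 2162 * 1000 / (398.1 * 8760) = 0.6200


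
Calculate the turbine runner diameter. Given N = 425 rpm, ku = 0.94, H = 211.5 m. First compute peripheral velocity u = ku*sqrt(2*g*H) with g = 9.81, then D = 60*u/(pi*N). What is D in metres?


u = 0.94 * sqrt(2*9.81*211.5) = 60.5526 m/s
D = 60 * 60.5526 / (pi * 425) = 2.7211 m


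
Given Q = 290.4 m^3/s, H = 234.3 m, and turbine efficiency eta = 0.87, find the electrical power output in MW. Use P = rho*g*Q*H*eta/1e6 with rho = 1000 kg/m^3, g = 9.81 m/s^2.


P = 1000 * 9.81 * 290.4 * 234.3 * 0.87 / 1e6 = 580.7071 MW


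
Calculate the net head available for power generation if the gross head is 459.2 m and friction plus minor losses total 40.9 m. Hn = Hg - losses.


Hn = 459.2 - 40.9 = 418.3000 m


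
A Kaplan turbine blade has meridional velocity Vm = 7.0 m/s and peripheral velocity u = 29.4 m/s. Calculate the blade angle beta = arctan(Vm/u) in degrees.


beta = arctan(7.0 / 29.4) = 13.3925 degrees


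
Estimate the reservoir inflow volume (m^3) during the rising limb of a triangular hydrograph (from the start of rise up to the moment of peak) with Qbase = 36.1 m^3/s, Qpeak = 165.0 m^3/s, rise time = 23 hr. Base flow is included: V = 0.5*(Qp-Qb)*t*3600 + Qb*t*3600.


V = 0.5*(165.0 - 36.1)*23*3600 + 36.1*23*3600 = 8.3255e+06 m^3


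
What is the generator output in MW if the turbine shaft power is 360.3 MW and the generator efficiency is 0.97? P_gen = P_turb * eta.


P_gen = 360.3 * 0.97 = 349.4910 MW


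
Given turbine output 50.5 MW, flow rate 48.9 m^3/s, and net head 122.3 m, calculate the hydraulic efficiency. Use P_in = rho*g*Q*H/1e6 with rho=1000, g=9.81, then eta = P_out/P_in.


P_in = 1000 * 9.81 * 48.9 * 122.3 / 1e6 = 58.6684 MW
eta = 50.5 / 58.6684 = 0.8608


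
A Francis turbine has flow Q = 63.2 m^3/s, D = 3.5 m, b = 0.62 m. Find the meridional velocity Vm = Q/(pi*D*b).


Vm = 63.2 / (pi * 3.5 * 0.62) = 9.2706 m/s


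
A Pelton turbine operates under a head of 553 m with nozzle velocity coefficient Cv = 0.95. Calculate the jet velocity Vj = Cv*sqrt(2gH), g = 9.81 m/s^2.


Vj = 0.95 * sqrt(2*9.81*553) = 98.9545 m/s


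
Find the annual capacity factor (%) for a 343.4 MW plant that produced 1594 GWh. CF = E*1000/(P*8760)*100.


CF = 1594 * 1000 / (343.4 * 8760) * 100 = 52.9888 %


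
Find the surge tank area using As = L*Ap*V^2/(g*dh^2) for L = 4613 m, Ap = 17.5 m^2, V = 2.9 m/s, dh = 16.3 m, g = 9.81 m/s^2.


As = 4613 * 17.5 * 2.9^2 / (9.81 * 16.3^2) = 260.4793 m^2


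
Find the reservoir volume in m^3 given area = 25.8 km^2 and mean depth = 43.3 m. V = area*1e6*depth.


V = 25.8 * 1e6 * 43.3 = 1.1171e+09 m^3


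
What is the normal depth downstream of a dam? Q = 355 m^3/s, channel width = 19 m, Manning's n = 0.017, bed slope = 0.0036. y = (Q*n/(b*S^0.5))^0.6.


y = (355 * 0.017 / (19 * 0.0036^0.5))^0.6 = 2.7181 m


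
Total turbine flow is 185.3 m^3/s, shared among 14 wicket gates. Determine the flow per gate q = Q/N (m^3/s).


q = 185.3 / 14 = 13.2357 m^3/s


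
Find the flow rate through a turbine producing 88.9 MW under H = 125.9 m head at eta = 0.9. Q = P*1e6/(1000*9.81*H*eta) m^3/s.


Q = 88.9 * 1e6 / (1000 * 9.81 * 125.9 * 0.9) = 79.9769 m^3/s


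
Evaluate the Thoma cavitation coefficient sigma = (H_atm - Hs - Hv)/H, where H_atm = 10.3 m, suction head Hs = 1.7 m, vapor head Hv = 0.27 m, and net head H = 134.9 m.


sigma = (10.3 - 1.7 - 0.27) / 134.9 = 0.0617


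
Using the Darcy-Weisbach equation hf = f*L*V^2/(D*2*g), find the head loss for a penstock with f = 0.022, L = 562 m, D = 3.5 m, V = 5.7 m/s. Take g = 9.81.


hf = 0.022 * 562 * 5.7^2 / (3.5 * 2 * 9.81) = 5.8498 m


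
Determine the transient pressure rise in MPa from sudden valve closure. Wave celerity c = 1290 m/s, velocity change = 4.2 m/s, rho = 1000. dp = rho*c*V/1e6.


dp = 1000 * 1290 * 4.2 / 1e6 = 5.4180 MPa


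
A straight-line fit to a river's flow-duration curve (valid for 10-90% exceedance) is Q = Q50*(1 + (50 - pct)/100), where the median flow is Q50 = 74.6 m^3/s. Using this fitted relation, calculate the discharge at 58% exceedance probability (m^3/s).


Q = 74.6 * (1 + (50 - 58)/100) = 68.6320 m^3/s


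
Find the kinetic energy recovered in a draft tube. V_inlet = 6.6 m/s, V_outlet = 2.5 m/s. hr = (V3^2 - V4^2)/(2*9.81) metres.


hr = (6.6^2 - 2.5^2) / (2*9.81) = 1.9016 m


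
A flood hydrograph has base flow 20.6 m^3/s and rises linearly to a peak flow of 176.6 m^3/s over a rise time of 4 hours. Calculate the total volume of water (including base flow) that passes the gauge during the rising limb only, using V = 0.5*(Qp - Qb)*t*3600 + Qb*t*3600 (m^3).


V = 0.5*(176.6 - 20.6)*4*3600 + 20.6*4*3600 = 1.4198e+06 m^3


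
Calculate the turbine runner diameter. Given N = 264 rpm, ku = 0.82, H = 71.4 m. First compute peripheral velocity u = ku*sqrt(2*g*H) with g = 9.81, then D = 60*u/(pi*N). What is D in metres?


u = 0.82 * sqrt(2*9.81*71.4) = 30.6911 m/s
D = 60 * 30.6911 / (pi * 264) = 2.2203 m


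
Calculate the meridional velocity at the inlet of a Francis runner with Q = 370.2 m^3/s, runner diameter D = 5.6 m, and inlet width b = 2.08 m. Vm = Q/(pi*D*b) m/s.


Vm = 370.2 / (pi * 5.6 * 2.08) = 10.1166 m/s


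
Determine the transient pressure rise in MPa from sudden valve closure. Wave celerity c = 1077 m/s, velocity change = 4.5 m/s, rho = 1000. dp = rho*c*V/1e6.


dp = 1000 * 1077 * 4.5 / 1e6 = 4.8465 MPa


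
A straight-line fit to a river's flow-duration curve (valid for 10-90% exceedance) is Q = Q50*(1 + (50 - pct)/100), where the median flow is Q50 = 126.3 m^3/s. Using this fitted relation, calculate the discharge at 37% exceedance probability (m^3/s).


Q = 126.3 * (1 + (50 - 37)/100) = 142.7190 m^3/s


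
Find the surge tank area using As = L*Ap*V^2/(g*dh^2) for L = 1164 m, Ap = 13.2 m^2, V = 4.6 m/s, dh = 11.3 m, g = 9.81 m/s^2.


As = 1164 * 13.2 * 4.6^2 / (9.81 * 11.3^2) = 259.5474 m^2


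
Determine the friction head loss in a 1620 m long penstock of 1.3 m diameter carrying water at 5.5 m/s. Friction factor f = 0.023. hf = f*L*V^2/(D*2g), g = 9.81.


hf = 0.023 * 1620 * 5.5^2 / (1.3 * 2 * 9.81) = 44.1902 m


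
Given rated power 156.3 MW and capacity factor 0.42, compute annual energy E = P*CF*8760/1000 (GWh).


E = 156.3 * 0.42 * 8760 / 1000 = 575.0590 GWh


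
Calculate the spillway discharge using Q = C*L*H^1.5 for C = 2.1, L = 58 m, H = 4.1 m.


Q = 2.1 * 58 * 4.1^1.5 = 1011.1674 m^3/s


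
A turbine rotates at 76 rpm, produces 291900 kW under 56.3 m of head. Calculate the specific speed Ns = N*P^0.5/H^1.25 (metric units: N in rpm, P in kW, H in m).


Ns = 76 * 291900^0.5 / 56.3^1.25 = 266.2534


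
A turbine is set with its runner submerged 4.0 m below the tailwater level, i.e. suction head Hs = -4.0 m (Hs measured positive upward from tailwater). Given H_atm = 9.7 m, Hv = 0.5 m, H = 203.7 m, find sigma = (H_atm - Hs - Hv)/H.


sigma = (9.7 - (-4.0) - 0.5) / 203.7 = 0.0648


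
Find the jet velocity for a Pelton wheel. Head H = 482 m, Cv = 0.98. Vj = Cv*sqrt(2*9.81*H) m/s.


Vj = 0.98 * sqrt(2*9.81*482) = 95.3014 m/s


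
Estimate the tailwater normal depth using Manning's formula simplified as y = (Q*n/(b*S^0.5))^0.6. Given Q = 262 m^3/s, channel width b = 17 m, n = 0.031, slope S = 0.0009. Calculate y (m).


y = (262 * 0.031 / (17 * 0.0009^0.5))^0.6 = 5.2633 m


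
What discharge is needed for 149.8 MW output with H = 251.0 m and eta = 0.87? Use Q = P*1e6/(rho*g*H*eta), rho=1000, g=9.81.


Q = 149.8 * 1e6 / (1000 * 9.81 * 251.0 * 0.87) = 69.9278 m^3/s


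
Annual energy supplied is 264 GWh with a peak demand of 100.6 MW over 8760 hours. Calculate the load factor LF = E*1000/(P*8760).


LF = 264 * 1000 / (100.6 * 8760) = 0.2996


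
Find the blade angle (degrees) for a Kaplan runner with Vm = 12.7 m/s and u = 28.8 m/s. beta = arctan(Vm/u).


beta = arctan(12.7 / 28.8) = 23.7961 degrees


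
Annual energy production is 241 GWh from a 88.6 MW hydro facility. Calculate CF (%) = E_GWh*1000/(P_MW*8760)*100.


CF = 241 * 1000 / (88.6 * 8760) * 100 = 31.0513 %


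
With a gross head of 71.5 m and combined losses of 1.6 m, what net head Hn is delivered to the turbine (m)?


Hn = 71.5 - 1.6 = 69.9000 m


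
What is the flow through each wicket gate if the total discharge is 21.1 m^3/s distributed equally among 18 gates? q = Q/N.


q = 21.1 / 18 = 1.1722 m^3/s


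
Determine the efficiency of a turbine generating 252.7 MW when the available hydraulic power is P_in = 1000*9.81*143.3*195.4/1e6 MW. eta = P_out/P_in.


P_in = 1000 * 9.81 * 143.3 * 195.4 / 1e6 = 274.6880 MW
eta = 252.7 / 274.6880 = 0.9200


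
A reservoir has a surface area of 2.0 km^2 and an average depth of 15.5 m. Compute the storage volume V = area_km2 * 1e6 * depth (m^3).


V = 2.0 * 1e6 * 15.5 = 3.1000e+07 m^3


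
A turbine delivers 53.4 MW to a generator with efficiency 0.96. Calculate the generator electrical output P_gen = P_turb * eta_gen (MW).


P_gen = 53.4 * 0.96 = 51.2640 MW


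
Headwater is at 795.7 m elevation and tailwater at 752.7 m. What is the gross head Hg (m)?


Hg = 795.7 - 752.7 = 43.0000 m


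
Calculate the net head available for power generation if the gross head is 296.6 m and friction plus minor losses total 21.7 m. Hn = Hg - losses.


Hn = 296.6 - 21.7 = 274.9000 m


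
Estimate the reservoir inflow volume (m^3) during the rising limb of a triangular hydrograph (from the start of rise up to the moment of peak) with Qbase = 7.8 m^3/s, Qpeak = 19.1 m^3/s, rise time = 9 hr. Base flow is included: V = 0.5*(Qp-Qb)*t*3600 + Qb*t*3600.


V = 0.5*(19.1 - 7.8)*9*3600 + 7.8*9*3600 = 435780.0000 m^3


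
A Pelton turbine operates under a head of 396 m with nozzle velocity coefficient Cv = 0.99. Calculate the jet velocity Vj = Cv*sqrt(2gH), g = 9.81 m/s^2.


Vj = 0.99 * sqrt(2*9.81*396) = 87.2634 m/s


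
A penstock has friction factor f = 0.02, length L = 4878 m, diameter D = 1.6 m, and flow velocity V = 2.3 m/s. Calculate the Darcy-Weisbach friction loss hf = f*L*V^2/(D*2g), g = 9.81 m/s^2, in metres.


hf = 0.02 * 4878 * 2.3^2 / (1.6 * 2 * 9.81) = 16.4403 m


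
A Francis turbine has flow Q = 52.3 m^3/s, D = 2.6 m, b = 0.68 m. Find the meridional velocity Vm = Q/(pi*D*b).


Vm = 52.3 / (pi * 2.6 * 0.68) = 9.4161 m/s


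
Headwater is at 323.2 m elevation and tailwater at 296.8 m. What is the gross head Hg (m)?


Hg = 323.2 - 296.8 = 26.4000 m


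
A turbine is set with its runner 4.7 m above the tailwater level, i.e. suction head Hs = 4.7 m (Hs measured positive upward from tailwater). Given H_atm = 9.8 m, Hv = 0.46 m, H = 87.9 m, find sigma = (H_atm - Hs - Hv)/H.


sigma = (9.8 - 4.7 - 0.46) / 87.9 = 0.0528


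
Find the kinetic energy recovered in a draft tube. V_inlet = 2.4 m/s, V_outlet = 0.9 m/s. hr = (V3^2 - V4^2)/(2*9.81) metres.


hr = (2.4^2 - 0.9^2) / (2*9.81) = 0.2523 m


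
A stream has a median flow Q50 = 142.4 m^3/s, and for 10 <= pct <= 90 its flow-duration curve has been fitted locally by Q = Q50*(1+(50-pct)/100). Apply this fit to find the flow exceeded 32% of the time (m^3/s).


Q = 142.4 * (1 + (50 - 32)/100) = 168.0320 m^3/s


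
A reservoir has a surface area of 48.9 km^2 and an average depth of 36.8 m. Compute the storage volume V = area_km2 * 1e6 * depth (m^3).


V = 48.9 * 1e6 * 36.8 = 1.7995e+09 m^3


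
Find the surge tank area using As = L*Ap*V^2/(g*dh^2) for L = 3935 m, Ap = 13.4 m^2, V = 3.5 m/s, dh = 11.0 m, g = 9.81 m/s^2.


As = 3935 * 13.4 * 3.5^2 / (9.81 * 11.0^2) = 544.1658 m^2


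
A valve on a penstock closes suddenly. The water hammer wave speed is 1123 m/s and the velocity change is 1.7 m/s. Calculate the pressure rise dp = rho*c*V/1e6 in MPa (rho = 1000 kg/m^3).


dp = 1000 * 1123 * 1.7 / 1e6 = 1.9091 MPa


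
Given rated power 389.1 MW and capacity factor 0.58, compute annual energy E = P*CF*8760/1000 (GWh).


E = 389.1 * 0.58 * 8760 / 1000 = 1976.9393 GWh


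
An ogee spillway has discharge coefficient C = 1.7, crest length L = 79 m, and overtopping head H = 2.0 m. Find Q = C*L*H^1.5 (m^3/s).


Q = 1.7 * 79 * 2.0^1.5 = 379.8578 m^3/s


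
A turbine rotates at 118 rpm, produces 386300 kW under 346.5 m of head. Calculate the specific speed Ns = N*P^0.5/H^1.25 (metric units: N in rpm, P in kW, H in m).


Ns = 118 * 386300^0.5 / 346.5^1.25 = 49.0586


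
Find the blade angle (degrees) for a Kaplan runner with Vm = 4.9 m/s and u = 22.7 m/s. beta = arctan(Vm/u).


beta = arctan(4.9 / 22.7) = 12.1809 degrees


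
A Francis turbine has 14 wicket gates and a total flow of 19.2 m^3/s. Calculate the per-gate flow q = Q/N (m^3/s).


q = 19.2 / 14 = 1.3714 m^3/s


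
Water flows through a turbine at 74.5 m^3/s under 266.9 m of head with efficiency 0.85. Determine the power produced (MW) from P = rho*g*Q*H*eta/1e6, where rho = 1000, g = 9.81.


P = 1000 * 9.81 * 74.5 * 266.9 * 0.85 / 1e6 = 165.8032 MW


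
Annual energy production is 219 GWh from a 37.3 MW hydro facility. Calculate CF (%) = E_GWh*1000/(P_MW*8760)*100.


CF = 219 * 1000 / (37.3 * 8760) * 100 = 67.0241 %


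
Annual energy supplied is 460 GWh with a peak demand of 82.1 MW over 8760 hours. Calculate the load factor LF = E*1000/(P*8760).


LF = 460 * 1000 / (82.1 * 8760) = 0.6396


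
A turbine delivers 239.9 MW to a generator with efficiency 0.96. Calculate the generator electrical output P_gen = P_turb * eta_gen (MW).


P_gen = 239.9 * 0.96 = 230.3040 MW


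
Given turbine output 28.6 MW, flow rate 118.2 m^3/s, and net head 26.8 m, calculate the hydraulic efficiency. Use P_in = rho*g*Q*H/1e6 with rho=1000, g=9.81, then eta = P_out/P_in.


P_in = 1000 * 9.81 * 118.2 * 26.8 / 1e6 = 31.0757 MW
eta = 28.6 / 31.0757 = 0.9203


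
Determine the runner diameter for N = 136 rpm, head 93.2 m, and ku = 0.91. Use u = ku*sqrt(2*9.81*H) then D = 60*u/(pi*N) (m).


u = 0.91 * sqrt(2*9.81*93.2) = 38.9134 m/s
D = 60 * 38.9134 / (pi * 136) = 5.4646 m


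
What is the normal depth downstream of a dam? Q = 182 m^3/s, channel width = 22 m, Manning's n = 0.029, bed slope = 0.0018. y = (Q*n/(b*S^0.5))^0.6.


y = (182 * 0.029 / (22 * 0.0018^0.5))^0.6 = 2.8278 m


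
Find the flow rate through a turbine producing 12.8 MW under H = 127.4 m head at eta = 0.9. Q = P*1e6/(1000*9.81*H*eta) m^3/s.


Q = 12.8 * 1e6 / (1000 * 9.81 * 127.4 * 0.9) = 11.3797 m^3/s


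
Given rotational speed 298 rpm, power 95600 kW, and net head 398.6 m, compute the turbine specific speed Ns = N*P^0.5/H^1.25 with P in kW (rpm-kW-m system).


Ns = 298 * 95600^0.5 / 398.6^1.25 = 51.7337


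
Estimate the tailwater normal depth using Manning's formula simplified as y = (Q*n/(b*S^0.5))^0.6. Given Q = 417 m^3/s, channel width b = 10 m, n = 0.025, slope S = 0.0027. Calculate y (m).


y = (417 * 0.025 / (10 * 0.0027^0.5))^0.6 = 6.0456 m


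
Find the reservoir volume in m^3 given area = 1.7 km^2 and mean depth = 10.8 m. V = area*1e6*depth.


V = 1.7 * 1e6 * 10.8 = 1.8360e+07 m^3


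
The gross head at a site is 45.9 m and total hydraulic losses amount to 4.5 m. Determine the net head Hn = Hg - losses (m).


Hn = 45.9 - 4.5 = 41.4000 m


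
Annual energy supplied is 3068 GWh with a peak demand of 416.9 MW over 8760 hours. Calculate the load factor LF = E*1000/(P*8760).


LF = 3068 * 1000 / (416.9 * 8760) = 0.8401


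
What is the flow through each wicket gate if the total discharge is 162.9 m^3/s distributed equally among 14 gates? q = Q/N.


q = 162.9 / 14 = 11.6357 m^3/s


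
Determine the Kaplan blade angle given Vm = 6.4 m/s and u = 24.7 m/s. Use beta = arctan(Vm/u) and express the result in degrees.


beta = arctan(6.4 / 24.7) = 14.5264 degrees


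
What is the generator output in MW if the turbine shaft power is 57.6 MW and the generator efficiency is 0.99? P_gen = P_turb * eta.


P_gen = 57.6 * 0.99 = 57.0240 MW


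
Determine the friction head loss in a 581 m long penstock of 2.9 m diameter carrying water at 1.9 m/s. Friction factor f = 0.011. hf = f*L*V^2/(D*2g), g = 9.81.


hf = 0.011 * 581 * 1.9^2 / (2.9 * 2 * 9.81) = 0.4055 m


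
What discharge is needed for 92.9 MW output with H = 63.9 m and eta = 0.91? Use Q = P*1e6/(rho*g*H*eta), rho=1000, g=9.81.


Q = 92.9 * 1e6 / (1000 * 9.81 * 63.9 * 0.91) = 162.8563 m^3/s


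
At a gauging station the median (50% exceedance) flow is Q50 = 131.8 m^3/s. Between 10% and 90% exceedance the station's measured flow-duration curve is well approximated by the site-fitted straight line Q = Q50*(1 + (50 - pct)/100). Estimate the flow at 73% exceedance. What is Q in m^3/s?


Q = 131.8 * (1 + (50 - 73)/100) = 101.4860 m^3/s


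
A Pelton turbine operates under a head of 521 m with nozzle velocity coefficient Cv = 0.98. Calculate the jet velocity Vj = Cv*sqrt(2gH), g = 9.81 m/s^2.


Vj = 0.98 * sqrt(2*9.81*521) = 99.0819 m/s


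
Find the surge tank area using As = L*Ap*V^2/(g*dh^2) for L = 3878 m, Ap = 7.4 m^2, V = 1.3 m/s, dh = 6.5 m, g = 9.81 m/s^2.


As = 3878 * 7.4 * 1.3^2 / (9.81 * 6.5^2) = 117.0120 m^2


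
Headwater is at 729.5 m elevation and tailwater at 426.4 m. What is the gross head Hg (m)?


Hg = 729.5 - 426.4 = 303.1000 m


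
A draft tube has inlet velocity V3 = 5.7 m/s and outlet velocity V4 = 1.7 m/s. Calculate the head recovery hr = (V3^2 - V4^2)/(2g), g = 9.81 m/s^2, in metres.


hr = (5.7^2 - 1.7^2) / (2*9.81) = 1.5087 m


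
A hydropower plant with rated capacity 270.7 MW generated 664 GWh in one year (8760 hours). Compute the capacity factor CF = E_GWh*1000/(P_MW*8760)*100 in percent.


CF = 664 * 1000 / (270.7 * 8760) * 100 = 28.0011 %


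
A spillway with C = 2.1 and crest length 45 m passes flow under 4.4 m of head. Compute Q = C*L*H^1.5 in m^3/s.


Q = 2.1 * 45 * 4.4^1.5 = 872.1894 m^3/s


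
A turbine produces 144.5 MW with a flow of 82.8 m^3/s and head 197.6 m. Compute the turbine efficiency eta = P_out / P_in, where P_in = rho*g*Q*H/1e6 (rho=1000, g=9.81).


P_in = 1000 * 9.81 * 82.8 * 197.6 / 1e6 = 160.5042 MW
eta = 144.5 / 160.5042 = 0.9003


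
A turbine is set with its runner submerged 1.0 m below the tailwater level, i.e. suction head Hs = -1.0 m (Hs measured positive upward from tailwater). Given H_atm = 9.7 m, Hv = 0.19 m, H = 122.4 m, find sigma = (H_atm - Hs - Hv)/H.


sigma = (9.7 - (-1.0) - 0.19) / 122.4 = 0.0859


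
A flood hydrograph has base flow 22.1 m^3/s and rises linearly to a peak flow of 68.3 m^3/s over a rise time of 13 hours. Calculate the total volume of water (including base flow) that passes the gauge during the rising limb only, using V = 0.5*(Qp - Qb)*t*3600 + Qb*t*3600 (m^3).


V = 0.5*(68.3 - 22.1)*13*3600 + 22.1*13*3600 = 2.1154e+06 m^3


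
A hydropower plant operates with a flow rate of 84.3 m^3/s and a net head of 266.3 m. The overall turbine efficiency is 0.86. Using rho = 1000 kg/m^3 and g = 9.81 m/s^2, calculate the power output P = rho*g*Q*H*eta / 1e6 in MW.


P = 1000 * 9.81 * 84.3 * 266.3 * 0.86 / 1e6 = 189.3940 MW


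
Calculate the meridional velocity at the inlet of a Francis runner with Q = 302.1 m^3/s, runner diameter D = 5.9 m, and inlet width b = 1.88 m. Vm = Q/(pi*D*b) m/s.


Vm = 302.1 / (pi * 5.9 * 1.88) = 8.6694 m/s


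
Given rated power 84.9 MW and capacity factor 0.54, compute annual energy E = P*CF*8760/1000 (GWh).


E = 84.9 * 0.54 * 8760 / 1000 = 401.6110 GWh


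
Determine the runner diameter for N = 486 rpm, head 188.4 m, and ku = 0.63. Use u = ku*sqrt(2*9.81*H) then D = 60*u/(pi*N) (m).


u = 0.63 * sqrt(2*9.81*188.4) = 38.3028 m/s
D = 60 * 38.3028 / (pi * 486) = 1.5052 m


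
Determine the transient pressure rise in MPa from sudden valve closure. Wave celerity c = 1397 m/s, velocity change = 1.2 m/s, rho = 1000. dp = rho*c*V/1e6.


dp = 1000 * 1397 * 1.2 / 1e6 = 1.6764 MPa


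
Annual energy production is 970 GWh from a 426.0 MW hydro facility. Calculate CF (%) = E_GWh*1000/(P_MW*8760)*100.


CF = 970 * 1000 / (426.0 * 8760) * 100 = 25.9931 %


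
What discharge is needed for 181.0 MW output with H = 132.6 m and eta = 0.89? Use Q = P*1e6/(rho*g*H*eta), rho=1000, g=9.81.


Q = 181.0 * 1e6 / (1000 * 9.81 * 132.6 * 0.89) = 156.3421 m^3/s
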